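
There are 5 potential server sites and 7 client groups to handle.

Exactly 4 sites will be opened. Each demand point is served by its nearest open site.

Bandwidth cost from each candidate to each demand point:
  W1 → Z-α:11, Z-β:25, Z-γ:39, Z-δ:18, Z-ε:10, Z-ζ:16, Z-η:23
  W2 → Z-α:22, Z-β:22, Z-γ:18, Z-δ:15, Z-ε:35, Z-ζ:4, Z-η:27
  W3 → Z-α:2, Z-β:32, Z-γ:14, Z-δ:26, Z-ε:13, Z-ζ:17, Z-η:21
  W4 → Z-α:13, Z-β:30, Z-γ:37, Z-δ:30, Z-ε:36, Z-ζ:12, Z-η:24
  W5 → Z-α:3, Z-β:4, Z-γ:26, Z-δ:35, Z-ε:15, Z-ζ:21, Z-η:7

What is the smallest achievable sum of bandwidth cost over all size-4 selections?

Open {W1, W2, W3, W5}.
  Z-α→W3 2, Z-β→W5 4, Z-γ→W3 14, Z-δ→W2 15, Z-ε→W1 10, Z-ζ→W2 4, Z-η→W5 7  ⇒ total 56.
Compare {W2, W3, W4, W5}: total 59.
Compare {W1, W2, W4, W5}: total 61.
No size-4 selection does better; minimum is 56.

56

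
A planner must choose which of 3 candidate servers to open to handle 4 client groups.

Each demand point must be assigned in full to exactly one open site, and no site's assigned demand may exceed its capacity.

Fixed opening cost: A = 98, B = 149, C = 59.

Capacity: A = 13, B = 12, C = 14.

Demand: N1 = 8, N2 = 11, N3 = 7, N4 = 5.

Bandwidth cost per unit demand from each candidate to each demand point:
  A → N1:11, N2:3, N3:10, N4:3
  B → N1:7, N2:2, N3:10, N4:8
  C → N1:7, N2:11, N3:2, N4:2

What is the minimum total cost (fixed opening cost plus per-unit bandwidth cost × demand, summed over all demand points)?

Open {A, B, C}; cheapest assignment that respects the capacities:
  A (cap 13, load 11): N2 — cost 11×3 = 33
  B (cap 12, load 8): N1 — cost 8×7 = 56
  C (cap 14, load 12): N3, N4 — cost 7×2 + 5×2 = 24
  Shipping 113, fixed 306 → total 419.
  Any other capacity-feasible assignment to {A, B, C} ships for at least 113.
Total demand is 31 and no other set of sites has combined capacity ≥ 31, so {A, B, C} is the only feasible choice of open sites. Minimum: 419.

419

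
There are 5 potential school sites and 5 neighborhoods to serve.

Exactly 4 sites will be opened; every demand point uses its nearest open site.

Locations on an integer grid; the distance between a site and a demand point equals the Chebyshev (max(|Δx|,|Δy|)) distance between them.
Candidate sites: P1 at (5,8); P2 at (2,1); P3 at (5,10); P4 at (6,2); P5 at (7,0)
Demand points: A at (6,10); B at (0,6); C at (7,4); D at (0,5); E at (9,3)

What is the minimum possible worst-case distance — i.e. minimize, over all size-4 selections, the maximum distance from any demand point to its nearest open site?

5

Open {P1, P2, P3, P4}.
  Farthest demand point is B at distance 5 (to P1); all others are ≤ 5.
With {P1, P2, P3, P5} the worst case is 5.
With {P1, P2, P4, P5} the worst case is 5.
No size-4 selection achieves below 5.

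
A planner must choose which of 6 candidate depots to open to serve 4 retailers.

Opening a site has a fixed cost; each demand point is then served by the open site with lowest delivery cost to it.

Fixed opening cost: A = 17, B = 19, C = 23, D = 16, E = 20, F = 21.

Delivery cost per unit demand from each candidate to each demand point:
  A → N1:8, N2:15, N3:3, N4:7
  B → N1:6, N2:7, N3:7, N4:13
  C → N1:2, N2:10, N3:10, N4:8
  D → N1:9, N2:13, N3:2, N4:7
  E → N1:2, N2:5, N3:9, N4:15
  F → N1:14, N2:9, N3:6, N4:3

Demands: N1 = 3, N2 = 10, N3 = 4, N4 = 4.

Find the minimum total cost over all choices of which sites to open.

Open {D, E}: assign each demand point to its cheapest open site.
  N1→E 3×2=6, N2→E 10×5=50, N3→D 4×2=8, N4→D 4×7=28
  delivery cost 92, fixed 36 → total 128.
Compare {A, E}: delivery cost 96 + fixed 37 = 133.
Compare {E, F}: delivery cost 92 + fixed 41 = 133.
Compare {D, E, F}: delivery cost 76 + fixed 57 = 133.
All other subsets cost ≥ 133. Minimum total cost: 128.

128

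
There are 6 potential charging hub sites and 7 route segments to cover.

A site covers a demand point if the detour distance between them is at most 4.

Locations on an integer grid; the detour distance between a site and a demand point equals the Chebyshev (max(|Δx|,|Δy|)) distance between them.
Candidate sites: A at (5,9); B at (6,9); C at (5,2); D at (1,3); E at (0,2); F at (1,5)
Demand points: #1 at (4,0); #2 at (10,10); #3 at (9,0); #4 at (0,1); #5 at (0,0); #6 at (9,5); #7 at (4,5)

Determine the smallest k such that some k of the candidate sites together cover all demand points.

Coverage sets (demand points within 4 of each site):
  A: {#6, #7}
  B: {#2, #6, #7}
  C: {#1, #3, #6, #7}
  D: {#1, #4, #5, #7}
  E: {#1, #4, #5, #7}
  F: {#4, #7}
No 2 sites suffice: every size-2 union leaves at least one demand point uncovered.
But {B, C, D} covers everything, so the minimum is 3.

3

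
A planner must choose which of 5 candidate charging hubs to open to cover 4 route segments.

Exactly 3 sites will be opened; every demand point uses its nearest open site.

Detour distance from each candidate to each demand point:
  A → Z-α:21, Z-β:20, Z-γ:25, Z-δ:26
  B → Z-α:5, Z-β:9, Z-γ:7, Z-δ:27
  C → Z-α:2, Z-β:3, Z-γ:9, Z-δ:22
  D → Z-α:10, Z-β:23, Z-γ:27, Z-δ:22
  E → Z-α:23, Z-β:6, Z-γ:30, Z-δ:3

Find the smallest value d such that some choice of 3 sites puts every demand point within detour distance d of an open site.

7

Open {A, B, E}.
  Farthest demand point is Z-γ at detour distance 7 (to B); all others are ≤ 7.
With {B, C, E} the worst case is 7.
With {B, D, E} the worst case is 7.
No size-3 selection achieves below 7.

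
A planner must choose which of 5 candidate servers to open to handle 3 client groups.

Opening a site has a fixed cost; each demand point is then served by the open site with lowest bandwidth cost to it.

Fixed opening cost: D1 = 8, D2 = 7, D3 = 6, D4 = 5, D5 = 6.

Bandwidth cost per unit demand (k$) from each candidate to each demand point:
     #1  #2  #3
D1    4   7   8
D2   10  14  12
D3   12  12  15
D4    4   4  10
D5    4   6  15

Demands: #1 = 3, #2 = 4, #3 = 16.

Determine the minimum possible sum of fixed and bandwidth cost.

Open {D1, D4}: assign each demand point to its cheapest open site.
  #1→D1 3×4=12, #2→D4 4×4=16, #3→D1 16×8=128
  bandwidth cost 156, fixed 13 → total 169.
Compare {D1, D3, D4}: bandwidth cost 156 + fixed 19 = 175.
Compare {D1, D4, D5}: bandwidth cost 156 + fixed 19 = 175.
Compare {D1}: bandwidth cost 168 + fixed 8 = 176.
All other subsets cost ≥ 175. Minimum total cost: 169.

169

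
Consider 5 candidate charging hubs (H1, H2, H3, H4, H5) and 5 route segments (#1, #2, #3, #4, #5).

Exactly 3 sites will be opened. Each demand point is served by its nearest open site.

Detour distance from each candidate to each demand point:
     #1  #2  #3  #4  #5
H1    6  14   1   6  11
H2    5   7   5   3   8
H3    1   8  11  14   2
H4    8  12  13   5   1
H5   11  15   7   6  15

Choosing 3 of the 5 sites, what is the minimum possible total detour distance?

Open {H1, H2, H3}.
  #1→H3 1, #2→H2 7, #3→H1 1, #4→H2 3, #5→H3 2  ⇒ total 14.
Compare {H1, H3, H4}: total 16.
Compare {H1, H2, H4}: total 17.
No size-3 selection does better; minimum is 14.

14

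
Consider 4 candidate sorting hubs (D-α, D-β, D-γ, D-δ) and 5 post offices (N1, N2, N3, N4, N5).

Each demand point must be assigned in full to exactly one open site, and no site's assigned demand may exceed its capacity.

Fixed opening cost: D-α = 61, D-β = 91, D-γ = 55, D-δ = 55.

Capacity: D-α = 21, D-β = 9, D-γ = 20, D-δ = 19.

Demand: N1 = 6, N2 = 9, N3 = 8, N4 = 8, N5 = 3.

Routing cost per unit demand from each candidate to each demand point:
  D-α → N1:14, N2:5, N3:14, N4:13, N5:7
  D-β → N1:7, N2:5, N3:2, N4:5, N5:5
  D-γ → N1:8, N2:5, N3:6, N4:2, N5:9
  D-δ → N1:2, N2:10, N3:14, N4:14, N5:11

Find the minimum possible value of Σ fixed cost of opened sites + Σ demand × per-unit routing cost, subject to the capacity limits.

Open {D-γ, D-δ}; cheapest assignment that respects the capacities:
  D-γ (cap 20, load 19): N3, N4, N5 — cost 8×6 + 8×2 + 3×9 = 91
  D-δ (cap 19, load 15): N1, N2 — cost 6×2 + 9×10 = 102
  Shipping 193, fixed 110 → total 303.
  Any other capacity-feasible assignment to {D-γ, D-δ} ships for at least 193.
Compare {D-α, D-γ, D-δ}: its best feasible assignment gives total 313.
Compare {D-β, D-γ, D-δ}: its best feasible assignment gives total 317.
Every other set of open sites that can feasibly serve all demand totals ≥ 313 even under its best assignment. Minimum: 303.

303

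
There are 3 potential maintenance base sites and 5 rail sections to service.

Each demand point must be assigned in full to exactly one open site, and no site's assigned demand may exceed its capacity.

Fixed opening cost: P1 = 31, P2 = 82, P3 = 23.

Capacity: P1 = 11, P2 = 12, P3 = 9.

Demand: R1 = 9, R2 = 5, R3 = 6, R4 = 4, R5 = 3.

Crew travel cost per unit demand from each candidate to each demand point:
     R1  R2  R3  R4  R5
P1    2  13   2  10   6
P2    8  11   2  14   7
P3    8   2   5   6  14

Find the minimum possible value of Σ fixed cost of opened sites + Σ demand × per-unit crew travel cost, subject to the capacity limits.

221

Open {P1, P2, P3}; cheapest assignment that respects the capacities:
  P1 (cap 11, load 9): R1 — cost 9×2 = 18
  P2 (cap 12, load 9): R3, R5 — cost 6×2 + 3×7 = 33
  P3 (cap 9, load 9): R2, R4 — cost 5×2 + 4×6 = 34
  Shipping 85, fixed 136 → total 221.
  Any other capacity-feasible assignment to {P1, P2, P3} ships for at least 85.
Total demand is 27 and no other set of sites has combined capacity ≥ 27, so {P1, P2, P3} is the only feasible choice of open sites. Minimum: 221.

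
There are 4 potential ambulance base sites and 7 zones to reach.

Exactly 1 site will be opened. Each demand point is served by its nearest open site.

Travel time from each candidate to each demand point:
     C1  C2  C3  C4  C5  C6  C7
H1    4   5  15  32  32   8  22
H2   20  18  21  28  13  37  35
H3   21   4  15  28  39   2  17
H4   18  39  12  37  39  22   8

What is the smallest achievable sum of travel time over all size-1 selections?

Open {H1}.
  C1→H1 4, C2→H1 5, C3→H1 15, C4→H1 32, C5→H1 32, C6→H1 8, C7→H1 22  ⇒ total 118.
Compare {H3}: total 126.
Compare {H2}: total 172.
No size-1 selection does better; minimum is 118.

118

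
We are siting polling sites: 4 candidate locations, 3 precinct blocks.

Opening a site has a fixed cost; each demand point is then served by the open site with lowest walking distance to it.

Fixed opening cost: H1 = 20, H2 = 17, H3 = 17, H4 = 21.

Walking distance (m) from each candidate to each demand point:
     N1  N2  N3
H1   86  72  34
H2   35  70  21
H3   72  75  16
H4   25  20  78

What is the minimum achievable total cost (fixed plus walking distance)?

99

Open {H3, H4}: assign each demand point to its cheapest open site.
  N1→H4 25, N2→H4 20, N3→H3 16
  walking distance 61, fixed 38 → total 99.
Compare {H2, H4}: walking distance 66 + fixed 38 = 104.
Compare {H2, H3, H4}: walking distance 61 + fixed 55 = 116.
Compare {H1, H3, H4}: walking distance 61 + fixed 58 = 119.
All other subsets cost ≥ 104. Minimum total cost: 99.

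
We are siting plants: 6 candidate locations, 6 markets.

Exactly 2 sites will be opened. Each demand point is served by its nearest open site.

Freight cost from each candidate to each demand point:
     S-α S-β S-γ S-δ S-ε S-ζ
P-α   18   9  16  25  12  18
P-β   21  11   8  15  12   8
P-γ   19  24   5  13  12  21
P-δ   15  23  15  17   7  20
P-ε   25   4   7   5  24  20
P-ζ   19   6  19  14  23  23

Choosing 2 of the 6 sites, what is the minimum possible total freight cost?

57

Open {P-β, P-ε}.
  S-α→P-β 21, S-β→P-ε 4, S-γ→P-ε 7, S-δ→P-ε 5, S-ε→P-β 12, S-ζ→P-β 8  ⇒ total 57.
Compare {P-δ, P-ε}: total 58.
Compare {P-α, P-ε}: total 64.
No size-2 selection does better; minimum is 57.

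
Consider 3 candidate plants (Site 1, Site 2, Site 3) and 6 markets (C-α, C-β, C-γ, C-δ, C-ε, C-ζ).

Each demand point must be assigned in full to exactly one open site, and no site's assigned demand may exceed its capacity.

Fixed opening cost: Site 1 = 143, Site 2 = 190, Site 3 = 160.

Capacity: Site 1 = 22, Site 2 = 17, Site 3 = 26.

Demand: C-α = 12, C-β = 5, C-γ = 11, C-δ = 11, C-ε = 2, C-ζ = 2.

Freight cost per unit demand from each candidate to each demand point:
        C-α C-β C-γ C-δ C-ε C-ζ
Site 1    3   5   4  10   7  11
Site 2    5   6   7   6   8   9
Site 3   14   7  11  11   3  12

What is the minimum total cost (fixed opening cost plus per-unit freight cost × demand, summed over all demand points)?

634

Open {Site 1, Site 3}; cheapest assignment that respects the capacities:
  Site 1 (cap 22, load 19): C-α, C-β, C-ζ — cost 12×3 + 5×5 + 2×11 = 83
  Site 3 (cap 26, load 24): C-γ, C-δ, C-ε — cost 11×11 + 11×11 + 2×3 = 248
  Shipping 331, fixed 303 → total 634.
  Any other capacity-feasible assignment to {Site 1, Site 3} ships for at least 331.
Compare {Site 2, Site 3}: its best feasible assignment gives total 712.
Compare {Site 1, Site 2, Site 3}: its best feasible assignment gives total 765.
Every other set of open sites that can feasibly serve all demand totals ≥ 712 even under its best assignment. Minimum: 634.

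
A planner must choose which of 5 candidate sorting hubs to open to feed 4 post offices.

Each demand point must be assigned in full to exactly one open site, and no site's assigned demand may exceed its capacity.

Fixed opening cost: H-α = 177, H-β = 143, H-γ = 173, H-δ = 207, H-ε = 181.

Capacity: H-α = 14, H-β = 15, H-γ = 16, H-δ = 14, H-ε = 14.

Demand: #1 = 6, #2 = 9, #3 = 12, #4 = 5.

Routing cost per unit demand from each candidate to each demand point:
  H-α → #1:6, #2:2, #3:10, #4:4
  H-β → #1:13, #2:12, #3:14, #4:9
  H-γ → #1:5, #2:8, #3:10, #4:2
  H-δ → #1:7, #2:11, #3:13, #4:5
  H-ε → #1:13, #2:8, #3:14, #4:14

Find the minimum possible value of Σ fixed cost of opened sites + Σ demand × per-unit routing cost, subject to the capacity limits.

719

Open {H-α, H-β, H-γ}; cheapest assignment that respects the capacities:
  H-α (cap 14, load 9): #2 — cost 9×2 = 18
  H-β (cap 15, load 12): #3 — cost 12×14 = 168
  H-γ (cap 16, load 11): #1, #4 — cost 6×5 + 5×2 = 40
  Shipping 226, fixed 493 → total 719.
  Any other capacity-feasible assignment to {H-α, H-β, H-γ} ships for at least 226.
Compare {H-α, H-γ, H-δ}: its best feasible assignment gives total 757.
Compare {H-α, H-γ, H-ε}: its best feasible assignment gives total 757.
Every other set of open sites that can feasibly serve all demand totals ≥ 757 even under its best assignment. Minimum: 719.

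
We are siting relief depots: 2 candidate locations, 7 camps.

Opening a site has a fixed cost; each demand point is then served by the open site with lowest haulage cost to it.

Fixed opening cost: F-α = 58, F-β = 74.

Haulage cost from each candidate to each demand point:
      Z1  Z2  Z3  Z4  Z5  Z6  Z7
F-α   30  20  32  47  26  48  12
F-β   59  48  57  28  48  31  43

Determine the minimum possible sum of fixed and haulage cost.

Open {F-α}: assign each demand point to its cheapest open site.
  Z1→F-α 30, Z2→F-α 20, Z3→F-α 32, Z4→F-α 47, Z5→F-α 26, Z6→F-α 48, Z7→F-α 12
  haulage cost 215, fixed 58 → total 273.
Compare {F-α, F-β}: haulage cost 179 + fixed 132 = 311.
Compare {F-β}: haulage cost 314 + fixed 74 = 388.

273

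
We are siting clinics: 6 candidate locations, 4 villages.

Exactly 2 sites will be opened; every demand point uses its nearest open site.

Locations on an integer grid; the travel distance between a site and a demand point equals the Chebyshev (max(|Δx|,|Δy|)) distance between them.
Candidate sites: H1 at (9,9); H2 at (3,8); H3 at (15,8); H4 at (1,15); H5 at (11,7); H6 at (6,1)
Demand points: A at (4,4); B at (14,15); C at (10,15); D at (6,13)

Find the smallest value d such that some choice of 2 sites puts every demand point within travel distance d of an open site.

6

Open {H1, H2}.
  Farthest demand point is B at travel distance 6 (to H1); all others are ≤ 6.
With {H1, H3} the worst case is 6.
With {H1, H4} the worst case is 6.
No size-2 selection achieves below 6.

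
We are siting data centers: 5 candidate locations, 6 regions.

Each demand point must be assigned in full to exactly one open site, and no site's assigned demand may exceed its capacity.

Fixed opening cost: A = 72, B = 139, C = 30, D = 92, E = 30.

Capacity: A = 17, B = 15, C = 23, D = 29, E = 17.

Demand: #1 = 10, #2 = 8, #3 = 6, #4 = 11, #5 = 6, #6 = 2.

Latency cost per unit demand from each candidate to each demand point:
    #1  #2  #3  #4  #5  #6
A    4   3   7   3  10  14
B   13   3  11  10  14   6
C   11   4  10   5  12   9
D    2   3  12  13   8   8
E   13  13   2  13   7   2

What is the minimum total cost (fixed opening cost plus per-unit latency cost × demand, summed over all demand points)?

Open {C, D, E}; cheapest assignment that respects the capacities:
  C (cap 23, load 11): #4 — cost 11×5 = 55
  D (cap 29, load 18): #1, #2 — cost 10×2 + 8×3 = 44
  E (cap 17, load 14): #3, #5, #6 — cost 6×2 + 6×7 + 2×2 = 58
  Shipping 157, fixed 152 → total 309.
  Any other capacity-feasible assignment to {C, D, E} ships for at least 157.
Compare {A, C, E}: its best feasible assignment gives total 317.
Compare {A, D, E}: its best feasible assignment gives total 329.
Every other set of open sites that can feasibly serve all demand totals ≥ 317 even under its best assignment. Minimum: 309.

309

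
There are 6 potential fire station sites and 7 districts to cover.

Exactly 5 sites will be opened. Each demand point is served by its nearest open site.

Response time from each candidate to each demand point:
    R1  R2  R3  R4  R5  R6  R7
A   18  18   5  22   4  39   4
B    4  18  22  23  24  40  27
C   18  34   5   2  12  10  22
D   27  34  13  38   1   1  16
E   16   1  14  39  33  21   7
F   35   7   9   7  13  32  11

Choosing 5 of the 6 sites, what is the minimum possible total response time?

18

Open {A, B, C, D, E}.
  R1→B 4, R2→E 1, R3→A 5, R4→C 2, R5→D 1, R6→D 1, R7→A 4  ⇒ total 18.
Compare {B, C, D, E, F}: total 21.
Compare {A, B, D, E, F}: total 23.
No size-5 selection does better; minimum is 18.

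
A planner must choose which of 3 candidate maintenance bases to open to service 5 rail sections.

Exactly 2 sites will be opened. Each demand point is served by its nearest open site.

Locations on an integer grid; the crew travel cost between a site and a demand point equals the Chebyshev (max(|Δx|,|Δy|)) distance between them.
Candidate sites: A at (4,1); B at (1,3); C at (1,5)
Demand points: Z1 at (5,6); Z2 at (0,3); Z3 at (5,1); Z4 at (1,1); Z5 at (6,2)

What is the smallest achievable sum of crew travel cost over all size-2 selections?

10

Open {A, B}.
  Z1→B 4, Z2→B 1, Z3→A 1, Z4→B 2, Z5→A 2  ⇒ total 10.
Compare {A, C}: total 12.
Compare {B, C}: total 16.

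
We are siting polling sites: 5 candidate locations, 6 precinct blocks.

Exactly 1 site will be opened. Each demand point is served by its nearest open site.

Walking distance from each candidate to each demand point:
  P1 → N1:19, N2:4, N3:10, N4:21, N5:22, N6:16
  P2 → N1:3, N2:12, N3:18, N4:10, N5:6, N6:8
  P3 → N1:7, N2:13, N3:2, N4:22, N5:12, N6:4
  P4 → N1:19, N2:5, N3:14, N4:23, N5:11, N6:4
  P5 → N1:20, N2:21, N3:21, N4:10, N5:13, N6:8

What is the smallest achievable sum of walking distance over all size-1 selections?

Open {P2}.
  N1→P2 3, N2→P2 12, N3→P2 18, N4→P2 10, N5→P2 6, N6→P2 8  ⇒ total 57.
Compare {P3}: total 60.
Compare {P4}: total 76.
No size-1 selection does better; minimum is 57.

57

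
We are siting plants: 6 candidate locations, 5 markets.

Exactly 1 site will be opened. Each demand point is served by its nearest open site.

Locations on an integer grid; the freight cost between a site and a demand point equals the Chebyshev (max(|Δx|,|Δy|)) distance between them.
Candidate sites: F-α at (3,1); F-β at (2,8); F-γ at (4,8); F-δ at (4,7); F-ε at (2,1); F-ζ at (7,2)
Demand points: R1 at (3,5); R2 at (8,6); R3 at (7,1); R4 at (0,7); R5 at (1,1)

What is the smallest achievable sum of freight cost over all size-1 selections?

21

Open {F-α}.
  R1→F-α 4, R2→F-α 5, R3→F-α 4, R4→F-α 6, R5→F-α 2  ⇒ total 21.
Compare {F-δ}: total 22.
Compare {F-ε}: total 22.
No size-1 selection does better; minimum is 21.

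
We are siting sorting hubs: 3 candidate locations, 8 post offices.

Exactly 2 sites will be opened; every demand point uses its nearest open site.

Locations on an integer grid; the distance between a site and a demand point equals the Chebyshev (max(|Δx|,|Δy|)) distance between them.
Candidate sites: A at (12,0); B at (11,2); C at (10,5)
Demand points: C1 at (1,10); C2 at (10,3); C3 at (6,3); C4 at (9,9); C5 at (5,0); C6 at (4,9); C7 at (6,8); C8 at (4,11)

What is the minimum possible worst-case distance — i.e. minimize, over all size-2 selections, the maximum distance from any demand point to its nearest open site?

9

Open {A, C}.
  Farthest demand point is C1 at distance 9 (to C); all others are ≤ 9.
With {B, C} the worst case is 9.
With {A, B} the worst case is 10.
No size-2 selection achieves below 9.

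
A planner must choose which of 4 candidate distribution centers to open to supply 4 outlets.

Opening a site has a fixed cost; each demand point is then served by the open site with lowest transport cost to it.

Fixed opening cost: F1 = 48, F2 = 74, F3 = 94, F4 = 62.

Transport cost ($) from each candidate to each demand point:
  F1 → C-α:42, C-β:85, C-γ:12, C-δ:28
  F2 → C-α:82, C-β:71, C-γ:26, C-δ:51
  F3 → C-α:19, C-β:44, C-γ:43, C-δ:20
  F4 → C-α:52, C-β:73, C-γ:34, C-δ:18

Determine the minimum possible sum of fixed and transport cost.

215

Open {F1}: assign each demand point to its cheapest open site.
  C-α→F1 42, C-β→F1 85, C-γ→F1 12, C-δ→F1 28
  transport cost 167, fixed 48 → total 215.
Compare {F3}: transport cost 126 + fixed 94 = 220.
Compare {F1, F3}: transport cost 95 + fixed 142 = 237.
Compare {F4}: transport cost 177 + fixed 62 = 239.
All other subsets cost ≥ 220. Minimum total cost: 215.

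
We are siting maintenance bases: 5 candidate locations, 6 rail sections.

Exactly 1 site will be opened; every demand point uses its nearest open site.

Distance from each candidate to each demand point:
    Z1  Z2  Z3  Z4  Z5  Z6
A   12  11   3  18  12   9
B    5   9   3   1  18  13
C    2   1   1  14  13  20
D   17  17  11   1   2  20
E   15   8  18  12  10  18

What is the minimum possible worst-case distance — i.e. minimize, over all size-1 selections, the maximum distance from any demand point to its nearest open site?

Open {A}.
  Farthest demand point is Z4 at distance 18 (to A); all others are ≤ 18.
With {B} the worst case is 18.
With {E} the worst case is 18.
No size-1 selection achieves below 18.

18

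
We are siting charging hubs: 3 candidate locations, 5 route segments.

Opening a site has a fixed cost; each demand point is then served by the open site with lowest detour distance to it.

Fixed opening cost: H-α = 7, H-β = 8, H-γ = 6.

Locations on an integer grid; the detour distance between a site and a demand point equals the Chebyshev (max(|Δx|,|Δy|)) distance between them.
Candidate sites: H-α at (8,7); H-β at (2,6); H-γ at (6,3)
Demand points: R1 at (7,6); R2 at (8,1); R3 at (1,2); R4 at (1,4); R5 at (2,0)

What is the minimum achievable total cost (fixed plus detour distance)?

Open {H-γ}: assign each demand point to its cheapest open site.
  R1→H-γ 3, R2→H-γ 2, R3→H-γ 5, R4→H-γ 5, R5→H-γ 4
  detour distance 19, fixed 6 → total 25.
Compare {H-β, H-γ}: detour distance 15 + fixed 14 = 29.
Compare {H-α, H-γ}: detour distance 17 + fixed 13 = 30.
Compare {H-β}: detour distance 23 + fixed 8 = 31.
All other subsets cost ≥ 29. Minimum total cost: 25.

25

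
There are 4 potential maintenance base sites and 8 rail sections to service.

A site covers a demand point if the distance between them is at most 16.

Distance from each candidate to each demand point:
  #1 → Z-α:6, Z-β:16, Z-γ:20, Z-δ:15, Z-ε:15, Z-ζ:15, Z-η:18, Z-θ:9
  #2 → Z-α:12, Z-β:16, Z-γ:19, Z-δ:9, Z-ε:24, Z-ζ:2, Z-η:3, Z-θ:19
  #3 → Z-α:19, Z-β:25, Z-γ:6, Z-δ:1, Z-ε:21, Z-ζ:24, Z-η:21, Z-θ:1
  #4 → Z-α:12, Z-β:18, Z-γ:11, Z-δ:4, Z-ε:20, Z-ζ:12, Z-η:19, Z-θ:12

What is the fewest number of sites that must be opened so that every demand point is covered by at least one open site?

Coverage sets (demand points within 16 of each site):
  #1: {Z-α, Z-β, Z-δ, Z-ε, Z-ζ, Z-θ}
  #2: {Z-α, Z-β, Z-δ, Z-ζ, Z-η}
  #3: {Z-γ, Z-δ, Z-θ}
  #4: {Z-α, Z-γ, Z-δ, Z-ζ, Z-θ}
No 2 sites suffice: every size-2 union leaves at least one demand point uncovered.
But {#1, #2, #3} covers everything, so the minimum is 3.

3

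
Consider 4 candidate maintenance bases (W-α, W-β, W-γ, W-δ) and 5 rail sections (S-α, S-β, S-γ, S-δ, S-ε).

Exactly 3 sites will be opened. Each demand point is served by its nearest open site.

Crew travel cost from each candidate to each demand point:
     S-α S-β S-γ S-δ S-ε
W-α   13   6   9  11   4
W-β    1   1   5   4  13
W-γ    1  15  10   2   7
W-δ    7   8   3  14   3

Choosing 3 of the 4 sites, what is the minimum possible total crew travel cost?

10

Open {W-β, W-γ, W-δ}.
  S-α→W-β 1, S-β→W-β 1, S-γ→W-δ 3, S-δ→W-γ 2, S-ε→W-δ 3  ⇒ total 10.
Compare {W-α, W-β, W-δ}: total 12.
Compare {W-α, W-β, W-γ}: total 13.
No size-3 selection does better; minimum is 10.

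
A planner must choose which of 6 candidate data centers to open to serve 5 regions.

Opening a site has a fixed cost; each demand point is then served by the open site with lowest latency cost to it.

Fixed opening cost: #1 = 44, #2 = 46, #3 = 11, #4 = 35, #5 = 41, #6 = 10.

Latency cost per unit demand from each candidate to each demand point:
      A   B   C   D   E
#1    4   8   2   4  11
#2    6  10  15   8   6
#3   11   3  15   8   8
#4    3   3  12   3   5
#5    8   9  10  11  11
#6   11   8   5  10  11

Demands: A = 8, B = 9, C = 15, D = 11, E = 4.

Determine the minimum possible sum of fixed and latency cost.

Open {#1, #4}: assign each demand point to its cheapest open site.
  A→#4 8×3=24, B→#4 9×3=27, C→#1 15×2=30, D→#4 11×3=33, E→#4 4×5=20
  latency cost 134, fixed 79 → total 213.
Compare {#1, #3}: latency cost 165 + fixed 55 = 220.
Compare {#1, #4, #6}: latency cost 134 + fixed 89 = 223.
Compare {#4, #6}: latency cost 179 + fixed 45 = 224.
All other subsets cost ≥ 220. Minimum total cost: 213.

213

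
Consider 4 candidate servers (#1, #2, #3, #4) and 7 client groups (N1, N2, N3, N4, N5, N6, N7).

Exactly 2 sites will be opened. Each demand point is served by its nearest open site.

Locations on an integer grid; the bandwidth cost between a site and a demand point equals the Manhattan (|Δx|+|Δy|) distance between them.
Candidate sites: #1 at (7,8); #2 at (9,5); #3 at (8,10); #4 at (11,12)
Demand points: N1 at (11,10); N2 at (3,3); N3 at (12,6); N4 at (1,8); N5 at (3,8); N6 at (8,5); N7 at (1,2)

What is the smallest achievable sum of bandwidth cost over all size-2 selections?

40

Open {#1, #2}.
  N1→#1 6, N2→#2 8, N3→#2 4, N4→#1 6, N5→#1 4, N6→#2 1, N7→#2 11  ⇒ total 40.
Compare {#2, #3}: total 43.
Compare {#1, #4}: total 44.
No size-2 selection does better; minimum is 40.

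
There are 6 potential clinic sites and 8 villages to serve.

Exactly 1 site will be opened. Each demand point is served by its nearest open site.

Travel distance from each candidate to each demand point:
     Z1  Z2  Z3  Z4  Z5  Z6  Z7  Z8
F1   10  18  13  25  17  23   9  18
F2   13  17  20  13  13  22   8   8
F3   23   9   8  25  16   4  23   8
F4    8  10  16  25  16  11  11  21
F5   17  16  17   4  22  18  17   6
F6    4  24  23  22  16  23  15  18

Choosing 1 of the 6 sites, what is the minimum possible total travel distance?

Open {F2}.
  Z1→F2 13, Z2→F2 17, Z3→F2 20, Z4→F2 13, Z5→F2 13, Z6→F2 22, Z7→F2 8, Z8→F2 8  ⇒ total 114.
Compare {F3}: total 116.
Compare {F5}: total 117.
No size-1 selection does better; minimum is 114.

114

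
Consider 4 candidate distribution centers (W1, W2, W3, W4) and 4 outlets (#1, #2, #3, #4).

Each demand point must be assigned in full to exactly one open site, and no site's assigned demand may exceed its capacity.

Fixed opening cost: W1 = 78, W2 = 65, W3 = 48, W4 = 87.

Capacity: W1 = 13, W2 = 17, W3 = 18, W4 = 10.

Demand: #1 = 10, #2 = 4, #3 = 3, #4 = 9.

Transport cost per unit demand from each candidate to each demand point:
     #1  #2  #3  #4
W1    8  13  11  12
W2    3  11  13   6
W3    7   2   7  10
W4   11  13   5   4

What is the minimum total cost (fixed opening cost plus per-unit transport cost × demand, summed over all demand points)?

262

Open {W2, W3}; cheapest assignment that respects the capacities:
  W2 (cap 17, load 10): #1 — cost 10×3 = 30
  W3 (cap 18, load 16): #2, #3, #4 — cost 4×2 + 3×7 + 9×10 = 119
  Shipping 149, fixed 113 → total 262.
  Any other capacity-feasible assignment to {W2, W3} ships for at least 149.
Compare {W3, W4}: its best feasible assignment gives total 270.
Compare {W2, W3, W4}: its best feasible assignment gives total 295.
Every other set of open sites that can feasibly serve all demand totals ≥ 270 even under its best assignment. Minimum: 262.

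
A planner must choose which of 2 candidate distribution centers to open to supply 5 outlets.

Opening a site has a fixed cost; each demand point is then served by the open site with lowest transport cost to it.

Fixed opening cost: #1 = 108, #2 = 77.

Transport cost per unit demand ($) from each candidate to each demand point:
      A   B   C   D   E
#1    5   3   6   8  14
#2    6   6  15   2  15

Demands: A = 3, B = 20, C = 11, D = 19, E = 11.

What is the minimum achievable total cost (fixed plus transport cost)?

Open {#1, #2}: assign each demand point to its cheapest open site.
  A→#1 3×5=15, B→#1 20×3=60, C→#1 11×6=66, D→#2 19×2=38, E→#1 11×14=154
  transport cost 333, fixed 185 → total 518.
Compare {#1}: transport cost 447 + fixed 108 = 555.
Compare {#2}: transport cost 506 + fixed 77 = 583.

518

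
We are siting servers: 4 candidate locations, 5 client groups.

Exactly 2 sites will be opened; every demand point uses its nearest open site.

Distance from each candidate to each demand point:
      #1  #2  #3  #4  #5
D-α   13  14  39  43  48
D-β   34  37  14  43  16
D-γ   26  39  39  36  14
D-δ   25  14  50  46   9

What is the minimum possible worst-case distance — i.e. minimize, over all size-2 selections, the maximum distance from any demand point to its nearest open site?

Open {D-β, D-γ}.
  Farthest demand point is #2 at distance 37 (to D-β); all others are ≤ 37.
With {D-α, D-γ} the worst case is 39.
With {D-γ, D-δ} the worst case is 39.
No size-2 selection achieves below 37.

37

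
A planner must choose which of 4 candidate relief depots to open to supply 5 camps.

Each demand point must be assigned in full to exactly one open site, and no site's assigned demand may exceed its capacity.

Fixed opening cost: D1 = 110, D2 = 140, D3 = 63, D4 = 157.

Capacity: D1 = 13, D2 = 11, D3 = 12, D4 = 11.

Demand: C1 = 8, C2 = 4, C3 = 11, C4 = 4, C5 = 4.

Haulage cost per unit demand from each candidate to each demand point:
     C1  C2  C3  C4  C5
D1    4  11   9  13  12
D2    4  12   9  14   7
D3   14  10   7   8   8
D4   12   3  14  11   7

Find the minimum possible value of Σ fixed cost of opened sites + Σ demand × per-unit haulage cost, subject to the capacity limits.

Open {D1, D3, D4}; cheapest assignment that respects the capacities:
  D1 (cap 13, load 12): C1, C4 — cost 8×4 + 4×13 = 84
  D3 (cap 12, load 11): C3 — cost 11×7 = 77
  D4 (cap 11, load 8): C2, C5 — cost 4×3 + 4×7 = 40
  Shipping 201, fixed 330 → total 531.
  Any other capacity-feasible assignment to {D1, D3, D4} ships for at least 201.
Compare {D1, D2, D3}: its best feasible assignment gives total 548.
Compare {D1, D2, D4}: its best feasible assignment gives total 630.
Every other set of open sites that can feasibly serve all demand totals ≥ 548 even under its best assignment. Minimum: 531.

531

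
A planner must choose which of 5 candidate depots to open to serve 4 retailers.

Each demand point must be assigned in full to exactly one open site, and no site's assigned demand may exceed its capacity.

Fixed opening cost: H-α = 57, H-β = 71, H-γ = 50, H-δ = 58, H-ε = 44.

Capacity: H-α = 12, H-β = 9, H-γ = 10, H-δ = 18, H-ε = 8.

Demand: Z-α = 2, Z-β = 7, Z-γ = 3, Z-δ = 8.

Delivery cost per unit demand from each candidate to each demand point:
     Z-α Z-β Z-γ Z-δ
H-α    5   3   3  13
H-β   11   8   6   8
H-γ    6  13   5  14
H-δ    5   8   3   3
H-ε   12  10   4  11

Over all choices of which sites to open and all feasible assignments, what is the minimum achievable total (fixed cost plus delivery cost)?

179

Open {H-α, H-δ}; cheapest assignment that respects the capacities:
  H-α (cap 12, load 12): Z-α, Z-β, Z-γ — cost 2×5 + 7×3 + 3×3 = 40
  H-δ (cap 18, load 8): Z-δ — cost 8×3 = 24
  Shipping 64, fixed 115 → total 179.
  Any other capacity-feasible assignment to {H-α, H-δ} ships for at least 64.
Compare {H-δ, H-ε}: its best feasible assignment gives total 204.
Compare {H-γ, H-δ}: its best feasible assignment gives total 209.
Every other set of open sites that can feasibly serve all demand totals ≥ 204 even under its best assignment. Minimum: 179.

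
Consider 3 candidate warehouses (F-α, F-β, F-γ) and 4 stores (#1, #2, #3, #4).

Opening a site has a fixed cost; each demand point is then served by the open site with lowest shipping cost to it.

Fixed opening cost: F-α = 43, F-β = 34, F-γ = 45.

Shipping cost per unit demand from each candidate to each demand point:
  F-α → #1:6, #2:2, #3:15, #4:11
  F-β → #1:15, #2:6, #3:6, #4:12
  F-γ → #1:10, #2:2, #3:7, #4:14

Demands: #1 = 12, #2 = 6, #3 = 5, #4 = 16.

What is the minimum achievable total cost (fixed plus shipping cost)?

Open {F-α, F-β}: assign each demand point to its cheapest open site.
  #1→F-α 12×6=72, #2→F-α 6×2=12, #3→F-β 5×6=30, #4→F-α 16×11=176
  shipping cost 290, fixed 77 → total 367.
Compare {F-α}: shipping cost 335 + fixed 43 = 378.
Compare {F-α, F-γ}: shipping cost 295 + fixed 88 = 383.
Compare {F-α, F-β, F-γ}: shipping cost 290 + fixed 122 = 412.
All other subsets cost ≥ 378. Minimum total cost: 367.

367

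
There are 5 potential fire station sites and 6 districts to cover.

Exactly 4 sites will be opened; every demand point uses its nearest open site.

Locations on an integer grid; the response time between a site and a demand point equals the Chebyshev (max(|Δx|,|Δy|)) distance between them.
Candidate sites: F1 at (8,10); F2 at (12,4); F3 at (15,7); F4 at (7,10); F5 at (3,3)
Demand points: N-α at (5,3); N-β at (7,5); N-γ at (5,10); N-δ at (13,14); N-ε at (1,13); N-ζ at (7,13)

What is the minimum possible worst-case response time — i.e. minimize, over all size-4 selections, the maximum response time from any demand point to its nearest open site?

6

Open {F1, F2, F4, F5}.
  Farthest demand point is N-ε at response time 6 (to F4); all others are ≤ 6.
With {F1, F3, F4, F5} the worst case is 6.
With {F2, F3, F4, F5} the worst case is 6.
No size-4 selection achieves below 6.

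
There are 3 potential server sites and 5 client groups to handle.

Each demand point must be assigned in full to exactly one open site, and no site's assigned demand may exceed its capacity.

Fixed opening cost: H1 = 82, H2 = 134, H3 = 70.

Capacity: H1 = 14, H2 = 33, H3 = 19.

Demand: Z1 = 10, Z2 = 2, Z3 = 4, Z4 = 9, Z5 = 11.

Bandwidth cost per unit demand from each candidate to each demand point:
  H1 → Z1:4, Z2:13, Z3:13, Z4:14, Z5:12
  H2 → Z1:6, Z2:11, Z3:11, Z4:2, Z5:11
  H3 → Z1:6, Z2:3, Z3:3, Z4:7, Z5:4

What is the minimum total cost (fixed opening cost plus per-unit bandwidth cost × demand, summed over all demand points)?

344

Open {H2, H3}; cheapest assignment that respects the capacities:
  H2 (cap 33, load 19): Z1, Z4 — cost 10×6 + 9×2 = 78
  H3 (cap 19, load 17): Z2, Z3, Z5 — cost 2×3 + 4×3 + 11×4 = 62
  Shipping 140, fixed 204 → total 344.
  Any other capacity-feasible assignment to {H2, H3} ships for at least 140.
Compare {H1, H2, H3}: its best feasible assignment gives total 406.
Compare {H1, H2}: its best feasible assignment gives total 461.
Every other set of open sites that can feasibly serve all demand totals ≥ 406 even under its best assignment. Minimum: 344.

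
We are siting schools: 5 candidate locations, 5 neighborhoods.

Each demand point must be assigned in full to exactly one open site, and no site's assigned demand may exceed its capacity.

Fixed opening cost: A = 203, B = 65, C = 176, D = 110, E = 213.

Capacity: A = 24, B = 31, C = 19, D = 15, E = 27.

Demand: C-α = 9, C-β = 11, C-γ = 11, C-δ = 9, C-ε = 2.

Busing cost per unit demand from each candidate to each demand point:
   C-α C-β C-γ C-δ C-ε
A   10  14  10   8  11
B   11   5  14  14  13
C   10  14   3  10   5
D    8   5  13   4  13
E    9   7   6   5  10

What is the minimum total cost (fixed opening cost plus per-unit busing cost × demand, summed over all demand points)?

Open {B, D}; cheapest assignment that respects the capacities:
  B (cap 31, load 31): C-α, C-β, C-γ — cost 9×11 + 11×5 + 11×14 = 308
  D (cap 15, load 11): C-δ, C-ε — cost 9×4 + 2×13 = 62
  Shipping 370, fixed 175 → total 545.
  Any other capacity-feasible assignment to {B, D} ships for at least 370.
Compare {B, E}: its best feasible assignment gives total 563.
Compare {B, C}: its best feasible assignment gives total 564.
Every other set of open sites that can feasibly serve all demand totals ≥ 563 even under its best assignment. Minimum: 545.

545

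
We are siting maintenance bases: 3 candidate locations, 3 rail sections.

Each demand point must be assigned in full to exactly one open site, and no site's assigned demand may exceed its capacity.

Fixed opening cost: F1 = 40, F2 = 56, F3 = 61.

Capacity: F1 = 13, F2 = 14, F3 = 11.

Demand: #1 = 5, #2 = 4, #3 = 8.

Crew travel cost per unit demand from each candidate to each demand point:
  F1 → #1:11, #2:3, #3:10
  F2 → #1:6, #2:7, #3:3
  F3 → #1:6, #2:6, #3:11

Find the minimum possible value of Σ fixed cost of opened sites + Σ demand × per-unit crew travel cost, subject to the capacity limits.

162

Open {F1, F2}; cheapest assignment that respects the capacities:
  F1 (cap 13, load 4): #2 — cost 4×3 = 12
  F2 (cap 14, load 13): #1, #3 — cost 5×6 + 8×3 = 54
  Shipping 66, fixed 96 → total 162.
  Any other capacity-feasible assignment to {F1, F2} ships for at least 66.
Compare {F2, F3}: its best feasible assignment gives total 195.
Compare {F1, F3}: its best feasible assignment gives total 223.
Every other set of open sites that can feasibly serve all demand totals ≥ 195 even under its best assignment. Minimum: 162.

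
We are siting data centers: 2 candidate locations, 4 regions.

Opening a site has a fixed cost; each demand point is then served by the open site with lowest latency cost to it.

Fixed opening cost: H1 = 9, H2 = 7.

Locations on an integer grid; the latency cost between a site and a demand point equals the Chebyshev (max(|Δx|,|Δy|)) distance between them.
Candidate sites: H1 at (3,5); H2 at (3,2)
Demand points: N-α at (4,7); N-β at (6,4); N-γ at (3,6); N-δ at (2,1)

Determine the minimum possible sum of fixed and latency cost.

Open {H1}: assign each demand point to its cheapest open site.
  N-α→H1 2, N-β→H1 3, N-γ→H1 1, N-δ→H1 4
  latency cost 10, fixed 9 → total 19.
Compare {H2}: latency cost 13 + fixed 7 = 20.
Compare {H1, H2}: latency cost 7 + fixed 16 = 23.

19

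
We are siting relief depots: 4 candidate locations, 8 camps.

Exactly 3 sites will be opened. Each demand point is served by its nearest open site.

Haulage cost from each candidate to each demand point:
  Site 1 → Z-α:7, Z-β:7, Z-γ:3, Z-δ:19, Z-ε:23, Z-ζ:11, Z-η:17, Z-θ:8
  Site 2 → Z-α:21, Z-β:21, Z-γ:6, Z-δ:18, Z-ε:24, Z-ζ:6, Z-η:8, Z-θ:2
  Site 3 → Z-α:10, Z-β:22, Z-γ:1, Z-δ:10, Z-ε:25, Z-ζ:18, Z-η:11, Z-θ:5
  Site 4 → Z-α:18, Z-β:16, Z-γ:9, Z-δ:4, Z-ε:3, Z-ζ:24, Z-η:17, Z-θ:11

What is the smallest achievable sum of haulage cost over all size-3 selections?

Open {Site 1, Site 2, Site 4}.
  Z-α→Site 1 7, Z-β→Site 1 7, Z-γ→Site 1 3, Z-δ→Site 4 4, Z-ε→Site 4 3, Z-ζ→Site 2 6, Z-η→Site 2 8, Z-θ→Site 2 2  ⇒ total 40.
Compare {Site 1, Site 3, Site 4}: total 49.
Compare {Site 2, Site 3, Site 4}: total 50.
No size-3 selection does better; minimum is 40.

40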